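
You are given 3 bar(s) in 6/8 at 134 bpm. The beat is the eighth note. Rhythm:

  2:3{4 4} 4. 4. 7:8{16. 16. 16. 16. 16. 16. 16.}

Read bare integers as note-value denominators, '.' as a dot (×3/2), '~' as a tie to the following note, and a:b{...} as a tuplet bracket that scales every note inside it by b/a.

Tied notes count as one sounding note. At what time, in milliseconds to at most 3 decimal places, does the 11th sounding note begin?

1. 0.0ms @ 0 + 1343.284ms (3)
2. 1343.284ms @ 3 + 1343.284ms (3)
3. 2686.567ms @ 6 + 1343.284ms (3)
4. 4029.851ms @ 9 + 1343.284ms (3)
5. 5373.134ms @ 12 + 383.795ms (6/7)
6. 5756.93ms @ 90/7 + 383.795ms (6/7)
7. 6140.725ms @ 96/7 + 383.795ms (6/7)
8. 6524.52ms @ 102/7 + 383.795ms (6/7)
9. 6908.316ms @ 108/7 + 383.795ms (6/7)
10. 7292.111ms @ 114/7 + 383.795ms (6/7)
11. 7675.906ms @ 120/7 + 383.795ms (6/7)

note 11 onset = 120/7b = 7675.906ms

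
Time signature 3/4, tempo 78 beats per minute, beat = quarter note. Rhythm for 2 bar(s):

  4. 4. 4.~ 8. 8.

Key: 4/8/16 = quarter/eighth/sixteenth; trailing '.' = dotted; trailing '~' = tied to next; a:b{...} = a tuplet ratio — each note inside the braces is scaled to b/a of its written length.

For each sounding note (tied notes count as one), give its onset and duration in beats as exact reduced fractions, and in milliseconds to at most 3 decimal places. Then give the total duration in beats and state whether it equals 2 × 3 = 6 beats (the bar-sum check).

1) 0.0ms=0b +1153.846ms=3/2b
2) 1153.846ms=3/2b +1153.846ms=3/2b
3) 2307.692ms=3b +1730.769ms=9/4b
4) 4038.462ms=21/4b +576.923ms=3/4b
Σ=6b of 6 (78bpm 3/4) — PASS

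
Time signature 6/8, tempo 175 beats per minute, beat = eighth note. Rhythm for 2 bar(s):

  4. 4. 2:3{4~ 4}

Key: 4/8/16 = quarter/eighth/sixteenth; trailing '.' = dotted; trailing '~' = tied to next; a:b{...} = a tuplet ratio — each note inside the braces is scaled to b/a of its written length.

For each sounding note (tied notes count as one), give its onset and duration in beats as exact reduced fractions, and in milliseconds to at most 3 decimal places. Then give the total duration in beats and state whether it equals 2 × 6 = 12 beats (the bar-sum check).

1) 0.0ms=0b +1028.571ms=3b
2) 1028.571ms=3b +1028.571ms=3b
3) 2057.143ms=6b +2057.143ms=6b
Σ=12b of 12 (175bpm 6/8) — PASS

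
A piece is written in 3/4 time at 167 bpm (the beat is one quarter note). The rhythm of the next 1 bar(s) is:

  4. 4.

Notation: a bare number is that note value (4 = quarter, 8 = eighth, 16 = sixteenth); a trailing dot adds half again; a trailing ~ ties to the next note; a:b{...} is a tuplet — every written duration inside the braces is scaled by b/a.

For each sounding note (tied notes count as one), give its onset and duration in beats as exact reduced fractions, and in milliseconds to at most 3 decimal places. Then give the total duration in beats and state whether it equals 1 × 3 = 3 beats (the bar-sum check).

1) 0.0ms=0b +538.922ms=3/2b
2) 538.922ms=3/2b +538.922ms=3/2b
Σ=3b of 3 (167bpm 3/4) — PASS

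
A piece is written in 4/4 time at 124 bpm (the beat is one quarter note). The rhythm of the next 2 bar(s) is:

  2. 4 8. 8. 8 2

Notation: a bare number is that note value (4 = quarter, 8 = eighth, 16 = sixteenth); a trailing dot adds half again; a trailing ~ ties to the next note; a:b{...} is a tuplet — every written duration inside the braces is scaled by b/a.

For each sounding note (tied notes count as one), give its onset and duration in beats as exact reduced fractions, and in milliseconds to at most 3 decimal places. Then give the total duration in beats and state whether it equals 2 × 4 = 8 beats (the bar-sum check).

1) 0.0ms=0b +1451.613ms=3b
2) 1451.613ms=3b +483.871ms=1b
3) 1935.484ms=4b +362.903ms=3/4b
4) 2298.387ms=19/4b +362.903ms=3/4b
5) 2661.29ms=11/2b +241.935ms=1/2b
6) 2903.226ms=6b +967.742ms=2b
Σ=8b of 8 (124bpm 4/4) — PASS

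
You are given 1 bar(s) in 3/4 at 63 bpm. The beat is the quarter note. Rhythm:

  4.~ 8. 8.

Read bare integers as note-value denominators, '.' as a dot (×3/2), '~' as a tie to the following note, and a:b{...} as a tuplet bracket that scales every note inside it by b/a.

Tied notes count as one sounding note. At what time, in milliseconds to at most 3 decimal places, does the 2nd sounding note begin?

1. 0.0ms @ 0 + 2142.857ms (9/4)
2. 2142.857ms @ 9/4 + 714.286ms (3/4)

note 2 onset = 9/4b = 2142.857ms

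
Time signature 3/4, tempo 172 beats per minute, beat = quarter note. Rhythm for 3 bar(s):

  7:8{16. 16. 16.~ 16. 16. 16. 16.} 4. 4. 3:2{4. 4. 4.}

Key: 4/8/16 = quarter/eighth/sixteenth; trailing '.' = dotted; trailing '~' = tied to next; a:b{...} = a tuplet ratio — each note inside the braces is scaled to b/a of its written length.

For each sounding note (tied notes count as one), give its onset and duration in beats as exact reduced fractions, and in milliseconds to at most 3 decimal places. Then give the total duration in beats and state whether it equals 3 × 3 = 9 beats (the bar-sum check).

1) 0.0ms=0b +149.502ms=3/7b
2) 149.502ms=3/7b +149.502ms=3/7b
3) 299.003ms=6/7b +299.003ms=6/7b
4) 598.007ms=12/7b +149.502ms=3/7b
5) 747.508ms=15/7b +149.502ms=3/7b
6) 897.01ms=18/7b +149.502ms=3/7b
7) 1046.512ms=3b +523.256ms=3/2b
8) 1569.767ms=9/2b +523.256ms=3/2b
9) 2093.023ms=6b +348.837ms=1b
10) 2441.86ms=7b +348.837ms=1b
11) 2790.698ms=8b +348.837ms=1b
Σ=9b of 9 (172bpm 3/4) — PASS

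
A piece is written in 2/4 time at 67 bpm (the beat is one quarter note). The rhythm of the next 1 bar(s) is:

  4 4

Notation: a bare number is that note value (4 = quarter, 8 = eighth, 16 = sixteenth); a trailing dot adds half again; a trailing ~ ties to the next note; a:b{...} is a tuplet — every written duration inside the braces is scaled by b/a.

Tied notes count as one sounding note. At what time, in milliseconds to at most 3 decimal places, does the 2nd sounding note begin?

note 2 onset = 1b = 895.522ms

1. 0.0ms @ 0 + 895.522ms (1)
2. 895.522ms @ 1 + 895.522ms (1)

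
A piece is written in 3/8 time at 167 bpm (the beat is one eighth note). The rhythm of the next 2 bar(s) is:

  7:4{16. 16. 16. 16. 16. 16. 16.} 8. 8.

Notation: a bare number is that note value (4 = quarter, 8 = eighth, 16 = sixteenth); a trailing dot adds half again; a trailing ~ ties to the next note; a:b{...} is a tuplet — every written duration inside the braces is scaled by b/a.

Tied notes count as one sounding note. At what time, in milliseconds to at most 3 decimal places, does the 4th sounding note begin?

note 4 onset = 9/7b = 461.933ms

1. 0.0ms @ 0 + 153.978ms (3/7)
2. 153.978ms @ 3/7 + 153.978ms (3/7)
3. 307.956ms @ 6/7 + 153.978ms (3/7)
4. 461.933ms @ 9/7 + 153.978ms (3/7)
5. 615.911ms @ 12/7 + 153.978ms (3/7)
6. 769.889ms @ 15/7 + 153.978ms (3/7)
7. 923.867ms @ 18/7 + 153.978ms (3/7)
8. 1077.844ms @ 3 + 538.922ms (3/2)
9. 1616.766ms @ 9/2 + 538.922ms (3/2)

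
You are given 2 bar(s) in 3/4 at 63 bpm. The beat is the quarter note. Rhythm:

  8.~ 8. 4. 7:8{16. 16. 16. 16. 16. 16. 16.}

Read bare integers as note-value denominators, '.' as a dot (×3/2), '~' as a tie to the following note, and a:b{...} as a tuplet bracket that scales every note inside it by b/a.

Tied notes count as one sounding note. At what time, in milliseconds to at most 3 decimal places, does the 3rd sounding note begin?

1. 0.0ms @ 0 + 1428.571ms (3/2)
2. 1428.571ms @ 3/2 + 1428.571ms (3/2)
3. 2857.143ms @ 3 + 408.163ms (3/7)
4. 3265.306ms @ 24/7 + 408.163ms (3/7)
5. 3673.469ms @ 27/7 + 408.163ms (3/7)
6. 4081.633ms @ 30/7 + 408.163ms (3/7)
7. 4489.796ms @ 33/7 + 408.163ms (3/7)
8. 4897.959ms @ 36/7 + 408.163ms (3/7)
9. 5306.122ms @ 39/7 + 408.163ms (3/7)

note 3 onset = 3b = 2857.143ms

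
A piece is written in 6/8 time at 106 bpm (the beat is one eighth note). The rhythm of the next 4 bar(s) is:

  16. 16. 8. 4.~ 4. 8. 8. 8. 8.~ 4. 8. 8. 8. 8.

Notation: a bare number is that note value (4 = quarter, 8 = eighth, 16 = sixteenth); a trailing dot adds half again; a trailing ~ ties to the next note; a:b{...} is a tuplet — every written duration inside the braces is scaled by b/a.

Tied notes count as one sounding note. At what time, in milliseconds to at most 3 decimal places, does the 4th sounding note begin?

note 4 onset = 3b = 1698.113ms

1. 0.0ms @ 0 + 424.528ms (3/4)
2. 424.528ms @ 3/4 + 424.528ms (3/4)
3. 849.057ms @ 3/2 + 849.057ms (3/2)
4. 1698.113ms @ 3 + 3396.226ms (6)
5. 5094.34ms @ 9 + 849.057ms (3/2)
6. 5943.396ms @ 21/2 + 849.057ms (3/2)
7. 6792.453ms @ 12 + 849.057ms (3/2)
8. 7641.509ms @ 27/2 + 2547.17ms (9/2)
9. 10188.679ms @ 18 + 849.057ms (3/2)
10. 11037.736ms @ 39/2 + 849.057ms (3/2)
11. 11886.792ms @ 21 + 849.057ms (3/2)
12. 12735.849ms @ 45/2 + 849.057ms (3/2)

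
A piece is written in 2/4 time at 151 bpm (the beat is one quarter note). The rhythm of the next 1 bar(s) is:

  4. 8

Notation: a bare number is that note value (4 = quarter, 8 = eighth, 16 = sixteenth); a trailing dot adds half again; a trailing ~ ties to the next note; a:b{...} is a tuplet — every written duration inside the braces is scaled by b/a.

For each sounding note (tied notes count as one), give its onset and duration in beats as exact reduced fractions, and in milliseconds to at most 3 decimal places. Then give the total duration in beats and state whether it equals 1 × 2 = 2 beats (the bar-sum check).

1) 0.0ms=0b +596.026ms=3/2b
2) 596.026ms=3/2b +198.675ms=1/2b
Σ=2b of 2 (151bpm 2/4) — PASS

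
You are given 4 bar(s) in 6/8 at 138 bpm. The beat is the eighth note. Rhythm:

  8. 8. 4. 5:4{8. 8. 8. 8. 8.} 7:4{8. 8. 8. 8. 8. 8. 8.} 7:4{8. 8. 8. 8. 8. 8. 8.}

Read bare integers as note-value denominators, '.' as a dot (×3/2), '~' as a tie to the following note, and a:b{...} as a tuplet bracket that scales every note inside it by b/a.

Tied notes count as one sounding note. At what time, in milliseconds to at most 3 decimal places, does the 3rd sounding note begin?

note 3 onset = 3b = 1304.348ms

1. 0.0ms @ 0 + 652.174ms (3/2)
2. 652.174ms @ 3/2 + 652.174ms (3/2)
3. 1304.348ms @ 3 + 1304.348ms (3)
4. 2608.696ms @ 6 + 521.739ms (6/5)
5. 3130.435ms @ 36/5 + 521.739ms (6/5)
6. 3652.174ms @ 42/5 + 521.739ms (6/5)
7. 4173.913ms @ 48/5 + 521.739ms (6/5)
8. 4695.652ms @ 54/5 + 521.739ms (6/5)
9. 5217.391ms @ 12 + 372.671ms (6/7)
10. 5590.062ms @ 90/7 + 372.671ms (6/7)
11. 5962.733ms @ 96/7 + 372.671ms (6/7)
12. 6335.404ms @ 102/7 + 372.671ms (6/7)
13. 6708.075ms @ 108/7 + 372.671ms (6/7)
14. 7080.745ms @ 114/7 + 372.671ms (6/7)
15. 7453.416ms @ 120/7 + 372.671ms (6/7)
16. 7826.087ms @ 18 + 372.671ms (6/7)
17. 8198.758ms @ 132/7 + 372.671ms (6/7)
18. 8571.429ms @ 138/7 + 372.671ms (6/7)
19. 8944.099ms @ 144/7 + 372.671ms (6/7)
20. 9316.77ms @ 150/7 + 372.671ms (6/7)
21. 9689.441ms @ 156/7 + 372.671ms (6/7)
22. 10062.112ms @ 162/7 + 372.671ms (6/7)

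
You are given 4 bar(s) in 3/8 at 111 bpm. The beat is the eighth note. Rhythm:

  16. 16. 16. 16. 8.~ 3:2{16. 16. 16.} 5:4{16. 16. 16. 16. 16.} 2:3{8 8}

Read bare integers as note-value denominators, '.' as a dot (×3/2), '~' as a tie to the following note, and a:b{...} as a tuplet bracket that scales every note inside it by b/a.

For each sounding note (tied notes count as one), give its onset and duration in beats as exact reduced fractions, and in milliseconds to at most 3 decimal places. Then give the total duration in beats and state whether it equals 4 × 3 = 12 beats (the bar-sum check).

1) 0.0ms=0b +405.405ms=3/4b
2) 405.405ms=3/4b +405.405ms=3/4b
3) 810.811ms=3/2b +405.405ms=3/4b
4) 1216.216ms=9/4b +405.405ms=3/4b
5) 1621.622ms=3b +1081.081ms=2b
6) 2702.703ms=5b +270.27ms=1/2b
7) 2972.973ms=11/2b +270.27ms=1/2b
8) 3243.243ms=6b +324.324ms=3/5b
9) 3567.568ms=33/5b +324.324ms=3/5b
10) 3891.892ms=36/5b +324.324ms=3/5b
11) 4216.216ms=39/5b +324.324ms=3/5b
12) 4540.541ms=42/5b +324.324ms=3/5b
13) 4864.865ms=9b +810.811ms=3/2b
14) 5675.676ms=21/2b +810.811ms=3/2b
Σ=12b of 12 (111bpm 3/8) — PASS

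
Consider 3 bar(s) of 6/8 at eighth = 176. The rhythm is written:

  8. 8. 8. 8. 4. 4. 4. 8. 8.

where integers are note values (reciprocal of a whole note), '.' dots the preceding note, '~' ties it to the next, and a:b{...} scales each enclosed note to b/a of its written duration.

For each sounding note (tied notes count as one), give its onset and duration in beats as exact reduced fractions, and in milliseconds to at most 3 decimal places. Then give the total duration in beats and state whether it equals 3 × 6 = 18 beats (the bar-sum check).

1) 0.0ms=0b +511.364ms=3/2b
2) 511.364ms=3/2b +511.364ms=3/2b
3) 1022.727ms=3b +511.364ms=3/2b
4) 1534.091ms=9/2b +511.364ms=3/2b
5) 2045.455ms=6b +1022.727ms=3b
6) 3068.182ms=9b +1022.727ms=3b
7) 4090.909ms=12b +1022.727ms=3b
8) 5113.636ms=15b +511.364ms=3/2b
9) 5625.0ms=33/2b +511.364ms=3/2b
Σ=18b of 18 (176bpm 6/8) — PASS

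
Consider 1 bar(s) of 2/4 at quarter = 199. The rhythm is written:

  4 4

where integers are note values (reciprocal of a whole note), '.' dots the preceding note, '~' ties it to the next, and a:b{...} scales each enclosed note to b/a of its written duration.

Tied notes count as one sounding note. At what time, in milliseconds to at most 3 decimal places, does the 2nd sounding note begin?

1. 0.0ms @ 0 + 301.508ms (1)
2. 301.508ms @ 1 + 301.508ms (1)

note 2 onset = 1b = 301.508ms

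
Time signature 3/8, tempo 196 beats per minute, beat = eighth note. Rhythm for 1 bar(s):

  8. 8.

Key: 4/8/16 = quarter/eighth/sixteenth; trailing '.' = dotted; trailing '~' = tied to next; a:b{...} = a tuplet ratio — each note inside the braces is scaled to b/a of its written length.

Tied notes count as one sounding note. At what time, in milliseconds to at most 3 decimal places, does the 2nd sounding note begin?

note 2 onset = 3/2b = 459.184ms

1. 0.0ms @ 0 + 459.184ms (3/2)
2. 459.184ms @ 3/2 + 459.184ms (3/2)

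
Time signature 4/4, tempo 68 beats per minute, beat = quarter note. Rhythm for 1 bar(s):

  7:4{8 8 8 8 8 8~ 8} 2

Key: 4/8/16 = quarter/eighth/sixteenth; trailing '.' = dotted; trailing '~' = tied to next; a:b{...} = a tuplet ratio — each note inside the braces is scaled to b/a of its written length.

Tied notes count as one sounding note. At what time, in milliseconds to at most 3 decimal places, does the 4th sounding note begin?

note 4 onset = 6/7b = 756.303ms

1. 0.0ms @ 0 + 252.101ms (2/7)
2. 252.101ms @ 2/7 + 252.101ms (2/7)
3. 504.202ms @ 4/7 + 252.101ms (2/7)
4. 756.303ms @ 6/7 + 252.101ms (2/7)
5. 1008.403ms @ 8/7 + 252.101ms (2/7)
6. 1260.504ms @ 10/7 + 504.202ms (4/7)
7. 1764.706ms @ 2 + 1764.706ms (2)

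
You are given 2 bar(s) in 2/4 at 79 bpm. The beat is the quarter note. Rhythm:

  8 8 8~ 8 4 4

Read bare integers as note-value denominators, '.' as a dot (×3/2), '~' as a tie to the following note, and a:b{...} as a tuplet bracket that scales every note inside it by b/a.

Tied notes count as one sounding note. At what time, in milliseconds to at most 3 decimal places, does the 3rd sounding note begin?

1. 0.0ms @ 0 + 379.747ms (1/2)
2. 379.747ms @ 1/2 + 379.747ms (1/2)
3. 759.494ms @ 1 + 759.494ms (1)
4. 1518.987ms @ 2 + 759.494ms (1)
5. 2278.481ms @ 3 + 759.494ms (1)

note 3 onset = 1b = 759.494ms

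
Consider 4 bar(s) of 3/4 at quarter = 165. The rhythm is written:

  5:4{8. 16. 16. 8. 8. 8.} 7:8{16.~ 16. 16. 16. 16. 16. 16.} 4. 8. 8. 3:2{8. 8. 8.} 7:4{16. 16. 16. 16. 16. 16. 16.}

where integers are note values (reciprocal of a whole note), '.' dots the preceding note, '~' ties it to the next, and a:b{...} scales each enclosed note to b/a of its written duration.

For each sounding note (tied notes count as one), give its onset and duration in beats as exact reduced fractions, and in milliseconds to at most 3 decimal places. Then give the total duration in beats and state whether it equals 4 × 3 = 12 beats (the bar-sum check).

1) 0.0ms=0b +218.182ms=3/5b
2) 218.182ms=3/5b +109.091ms=3/10b
3) 327.273ms=9/10b +109.091ms=3/10b
4) 436.364ms=6/5b +218.182ms=3/5b
5) 654.545ms=9/5b +218.182ms=3/5b
6) 872.727ms=12/5b +218.182ms=3/5b
7) 1090.909ms=3b +311.688ms=6/7b
8) 1402.597ms=27/7b +155.844ms=3/7b
9) 1558.442ms=30/7b +155.844ms=3/7b
10) 1714.286ms=33/7b +155.844ms=3/7b
11) 1870.13ms=36/7b +155.844ms=3/7b
12) 2025.974ms=39/7b +155.844ms=3/7b
13) 2181.818ms=6b +545.455ms=3/2b
14) 2727.273ms=15/2b +272.727ms=3/4b
15) 3000.0ms=33/4b +272.727ms=3/4b
16) 3272.727ms=9b +181.818ms=1/2b
17) 3454.545ms=19/2b +181.818ms=1/2b
18) 3636.364ms=10b +181.818ms=1/2b
19) 3818.182ms=21/2b +77.922ms=3/14b
20) 3896.104ms=75/7b +77.922ms=3/14b
21) 3974.026ms=153/14b +77.922ms=3/14b
22) 4051.948ms=78/7b +77.922ms=3/14b
23) 4129.87ms=159/14b +77.922ms=3/14b
24) 4207.792ms=81/7b +77.922ms=3/14b
25) 4285.714ms=165/14b +77.922ms=3/14b
Σ=12b of 12 (165bpm 3/4) — PASS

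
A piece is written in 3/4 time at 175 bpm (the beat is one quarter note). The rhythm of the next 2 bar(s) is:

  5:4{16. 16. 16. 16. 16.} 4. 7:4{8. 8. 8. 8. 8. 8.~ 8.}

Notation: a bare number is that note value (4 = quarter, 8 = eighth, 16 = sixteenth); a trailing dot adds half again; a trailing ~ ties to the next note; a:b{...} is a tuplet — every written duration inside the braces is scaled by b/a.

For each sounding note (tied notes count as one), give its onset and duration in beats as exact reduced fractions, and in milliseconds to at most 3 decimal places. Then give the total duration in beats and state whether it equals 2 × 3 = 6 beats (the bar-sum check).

1) 0.0ms=0b +102.857ms=3/10b
2) 102.857ms=3/10b +102.857ms=3/10b
3) 205.714ms=3/5b +102.857ms=3/10b
4) 308.571ms=9/10b +102.857ms=3/10b
5) 411.429ms=6/5b +102.857ms=3/10b
6) 514.286ms=3/2b +514.286ms=3/2b
7) 1028.571ms=3b +146.939ms=3/7b
8) 1175.51ms=24/7b +146.939ms=3/7b
9) 1322.449ms=27/7b +146.939ms=3/7b
10) 1469.388ms=30/7b +146.939ms=3/7b
11) 1616.327ms=33/7b +146.939ms=3/7b
12) 1763.265ms=36/7b +293.878ms=6/7b
Σ=6b of 6 (175bpm 3/4) — PASS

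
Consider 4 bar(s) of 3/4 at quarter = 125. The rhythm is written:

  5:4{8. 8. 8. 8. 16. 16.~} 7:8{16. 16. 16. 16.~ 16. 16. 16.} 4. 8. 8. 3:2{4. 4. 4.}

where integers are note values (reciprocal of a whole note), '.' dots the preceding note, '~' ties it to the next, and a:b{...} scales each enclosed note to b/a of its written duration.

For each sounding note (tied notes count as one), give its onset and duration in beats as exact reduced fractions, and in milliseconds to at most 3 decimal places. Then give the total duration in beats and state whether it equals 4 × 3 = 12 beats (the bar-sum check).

1) 0.0ms=0b +288.0ms=3/5b
2) 288.0ms=3/5b +288.0ms=3/5b
3) 576.0ms=6/5b +288.0ms=3/5b
4) 864.0ms=9/5b +288.0ms=3/5b
5) 1152.0ms=12/5b +144.0ms=3/10b
6) 1296.0ms=27/10b +349.714ms=51/70b
7) 1645.714ms=24/7b +205.714ms=3/7b
8) 1851.429ms=27/7b +205.714ms=3/7b
9) 2057.143ms=30/7b +411.429ms=6/7b
10) 2468.571ms=36/7b +205.714ms=3/7b
11) 2674.286ms=39/7b +205.714ms=3/7b
12) 2880.0ms=6b +720.0ms=3/2b
13) 3600.0ms=15/2b +360.0ms=3/4b
14) 3960.0ms=33/4b +360.0ms=3/4b
15) 4320.0ms=9b +480.0ms=1b
16) 4800.0ms=10b +480.0ms=1b
17) 5280.0ms=11b +480.0ms=1b
Σ=12b of 12 (125bpm 3/4) — PASS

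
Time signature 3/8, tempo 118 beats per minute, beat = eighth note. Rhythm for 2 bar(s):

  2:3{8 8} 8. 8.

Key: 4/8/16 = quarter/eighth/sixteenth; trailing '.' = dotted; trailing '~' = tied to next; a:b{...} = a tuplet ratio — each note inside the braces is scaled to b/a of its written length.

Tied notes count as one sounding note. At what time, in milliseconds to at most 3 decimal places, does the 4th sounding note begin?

1. 0.0ms @ 0 + 762.712ms (3/2)
2. 762.712ms @ 3/2 + 762.712ms (3/2)
3. 1525.424ms @ 3 + 762.712ms (3/2)
4. 2288.136ms @ 9/2 + 762.712ms (3/2)

note 4 onset = 9/2b = 2288.136ms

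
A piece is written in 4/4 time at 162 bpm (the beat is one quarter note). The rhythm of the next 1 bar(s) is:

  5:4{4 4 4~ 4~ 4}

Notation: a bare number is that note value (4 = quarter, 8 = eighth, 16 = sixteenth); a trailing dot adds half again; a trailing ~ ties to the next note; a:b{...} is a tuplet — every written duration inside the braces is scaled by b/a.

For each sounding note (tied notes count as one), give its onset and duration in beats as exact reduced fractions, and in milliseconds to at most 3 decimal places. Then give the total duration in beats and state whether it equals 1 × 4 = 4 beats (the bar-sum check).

1) 0.0ms=0b +296.296ms=4/5b
2) 296.296ms=4/5b +296.296ms=4/5b
3) 592.593ms=8/5b +888.889ms=12/5b
Σ=4b of 4 (162bpm 4/4) — PASS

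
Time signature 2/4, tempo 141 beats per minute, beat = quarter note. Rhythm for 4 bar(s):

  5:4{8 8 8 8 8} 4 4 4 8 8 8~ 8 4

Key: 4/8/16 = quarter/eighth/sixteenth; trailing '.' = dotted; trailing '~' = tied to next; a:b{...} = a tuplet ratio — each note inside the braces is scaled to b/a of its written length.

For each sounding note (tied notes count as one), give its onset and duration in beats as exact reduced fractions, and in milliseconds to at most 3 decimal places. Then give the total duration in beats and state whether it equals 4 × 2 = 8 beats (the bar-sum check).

1) 0.0ms=0b +170.213ms=2/5b
2) 170.213ms=2/5b +170.213ms=2/5b
3) 340.426ms=4/5b +170.213ms=2/5b
4) 510.638ms=6/5b +170.213ms=2/5b
5) 680.851ms=8/5b +170.213ms=2/5b
6) 851.064ms=2b +425.532ms=1b
7) 1276.596ms=3b +425.532ms=1b
8) 1702.128ms=4b +425.532ms=1b
9) 2127.66ms=5b +212.766ms=1/2b
10) 2340.426ms=11/2b +212.766ms=1/2b
11) 2553.191ms=6b +425.532ms=1b
12) 2978.723ms=7b +425.532ms=1b
Σ=8b of 8 (141bpm 2/4) — PASS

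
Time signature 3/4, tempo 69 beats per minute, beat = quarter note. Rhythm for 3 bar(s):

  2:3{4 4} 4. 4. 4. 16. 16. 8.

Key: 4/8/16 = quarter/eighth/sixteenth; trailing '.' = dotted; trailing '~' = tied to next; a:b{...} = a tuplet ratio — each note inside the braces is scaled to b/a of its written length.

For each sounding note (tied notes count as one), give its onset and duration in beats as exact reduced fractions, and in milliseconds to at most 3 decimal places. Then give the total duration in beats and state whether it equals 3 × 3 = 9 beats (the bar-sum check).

1) 0.0ms=0b +1304.348ms=3/2b
2) 1304.348ms=3/2b +1304.348ms=3/2b
3) 2608.696ms=3b +1304.348ms=3/2b
4) 3913.043ms=9/2b +1304.348ms=3/2b
5) 5217.391ms=6b +1304.348ms=3/2b
6) 6521.739ms=15/2b +326.087ms=3/8b
7) 6847.826ms=63/8b +326.087ms=3/8b
8) 7173.913ms=33/4b +652.174ms=3/4b
Σ=9b of 9 (69bpm 3/4) — PASS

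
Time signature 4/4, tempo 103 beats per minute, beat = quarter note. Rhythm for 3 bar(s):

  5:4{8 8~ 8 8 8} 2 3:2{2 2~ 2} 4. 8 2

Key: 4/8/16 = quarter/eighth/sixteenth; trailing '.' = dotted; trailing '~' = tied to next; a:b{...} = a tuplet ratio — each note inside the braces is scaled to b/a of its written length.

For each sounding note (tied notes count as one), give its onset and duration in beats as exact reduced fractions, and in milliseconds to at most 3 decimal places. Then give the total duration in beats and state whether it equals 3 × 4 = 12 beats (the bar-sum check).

1) 0.0ms=0b +233.01ms=2/5b
2) 233.01ms=2/5b +466.019ms=4/5b
3) 699.029ms=6/5b +233.01ms=2/5b
4) 932.039ms=8/5b +233.01ms=2/5b
5) 1165.049ms=2b +1165.049ms=2b
6) 2330.097ms=4b +776.699ms=4/3b
7) 3106.796ms=16/3b +1553.398ms=8/3b
8) 4660.194ms=8b +873.786ms=3/2b
9) 5533.981ms=19/2b +291.262ms=1/2b
10) 5825.243ms=10b +1165.049ms=2b
Σ=12b of 12 (103bpm 4/4) — PASS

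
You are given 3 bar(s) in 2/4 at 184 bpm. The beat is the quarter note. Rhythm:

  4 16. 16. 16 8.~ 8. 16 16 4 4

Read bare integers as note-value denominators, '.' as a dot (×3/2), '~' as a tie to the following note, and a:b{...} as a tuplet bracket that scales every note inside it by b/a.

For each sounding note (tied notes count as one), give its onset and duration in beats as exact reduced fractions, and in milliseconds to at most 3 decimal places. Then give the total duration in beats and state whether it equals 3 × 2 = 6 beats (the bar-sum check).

1) 0.0ms=0b +326.087ms=1b
2) 326.087ms=1b +122.283ms=3/8b
3) 448.37ms=11/8b +122.283ms=3/8b
4) 570.652ms=7/4b +81.522ms=1/4b
5) 652.174ms=2b +489.13ms=3/2b
6) 1141.304ms=7/2b +81.522ms=1/4b
7) 1222.826ms=15/4b +81.522ms=1/4b
8) 1304.348ms=4b +326.087ms=1b
9) 1630.435ms=5b +326.087ms=1b
Σ=6b of 6 (184bpm 2/4) — PASS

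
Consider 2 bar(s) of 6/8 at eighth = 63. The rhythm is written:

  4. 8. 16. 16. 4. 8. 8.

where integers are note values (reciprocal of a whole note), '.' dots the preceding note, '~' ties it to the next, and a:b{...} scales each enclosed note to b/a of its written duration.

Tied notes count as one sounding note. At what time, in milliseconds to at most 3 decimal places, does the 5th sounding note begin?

1. 0.0ms @ 0 + 2857.143ms (3)
2. 2857.143ms @ 3 + 1428.571ms (3/2)
3. 4285.714ms @ 9/2 + 714.286ms (3/4)
4. 5000.0ms @ 21/4 + 714.286ms (3/4)
5. 5714.286ms @ 6 + 2857.143ms (3)
6. 8571.429ms @ 9 + 1428.571ms (3/2)
7. 10000.0ms @ 21/2 + 1428.571ms (3/2)

note 5 onset = 6b = 5714.286ms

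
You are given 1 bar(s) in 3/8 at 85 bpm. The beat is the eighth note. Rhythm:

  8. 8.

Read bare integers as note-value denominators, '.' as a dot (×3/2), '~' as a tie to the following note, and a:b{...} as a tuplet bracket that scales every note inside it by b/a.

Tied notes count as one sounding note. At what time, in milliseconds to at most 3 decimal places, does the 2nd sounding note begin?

note 2 onset = 3/2b = 1058.824ms

1. 0.0ms @ 0 + 1058.824ms (3/2)
2. 1058.824ms @ 3/2 + 1058.824ms (3/2)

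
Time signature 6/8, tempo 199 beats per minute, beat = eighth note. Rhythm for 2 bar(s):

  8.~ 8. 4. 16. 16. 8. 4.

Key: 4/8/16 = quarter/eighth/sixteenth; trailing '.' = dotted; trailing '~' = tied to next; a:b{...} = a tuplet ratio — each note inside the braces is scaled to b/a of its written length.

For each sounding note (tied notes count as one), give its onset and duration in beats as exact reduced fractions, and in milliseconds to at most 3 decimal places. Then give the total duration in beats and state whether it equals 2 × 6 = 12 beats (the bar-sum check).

1) 0.0ms=0b +904.523ms=3b
2) 904.523ms=3b +904.523ms=3b
3) 1809.045ms=6b +226.131ms=3/4b
4) 2035.176ms=27/4b +226.131ms=3/4b
5) 2261.307ms=15/2b +452.261ms=3/2b
6) 2713.568ms=9b +904.523ms=3b
Σ=12b of 12 (199bpm 6/8) — PASS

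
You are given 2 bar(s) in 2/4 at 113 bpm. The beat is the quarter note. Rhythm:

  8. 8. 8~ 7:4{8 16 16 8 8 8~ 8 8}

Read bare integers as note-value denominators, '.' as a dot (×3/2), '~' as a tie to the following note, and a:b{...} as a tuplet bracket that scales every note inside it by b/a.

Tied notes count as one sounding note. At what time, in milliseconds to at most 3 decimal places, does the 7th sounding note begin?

1. 0.0ms @ 0 + 398.23ms (3/4)
2. 398.23ms @ 3/4 + 398.23ms (3/4)
3. 796.46ms @ 3/2 + 417.193ms (11/14)
4. 1213.654ms @ 16/7 + 75.853ms (1/7)
5. 1289.507ms @ 17/7 + 75.853ms (1/7)
6. 1365.36ms @ 18/7 + 151.707ms (2/7)
7. 1517.067ms @ 20/7 + 151.707ms (2/7)
8. 1668.774ms @ 22/7 + 303.413ms (4/7)
9. 1972.187ms @ 26/7 + 151.707ms (2/7)

note 7 onset = 20/7b = 1517.067ms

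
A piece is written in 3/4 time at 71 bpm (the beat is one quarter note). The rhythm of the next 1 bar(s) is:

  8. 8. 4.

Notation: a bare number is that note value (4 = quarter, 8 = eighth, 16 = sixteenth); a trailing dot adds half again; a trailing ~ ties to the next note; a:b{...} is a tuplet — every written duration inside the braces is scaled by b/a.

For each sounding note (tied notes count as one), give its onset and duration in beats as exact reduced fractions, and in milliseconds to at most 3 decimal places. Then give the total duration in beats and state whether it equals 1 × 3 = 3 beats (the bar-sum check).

1) 0.0ms=0b +633.803ms=3/4b
2) 633.803ms=3/4b +633.803ms=3/4b
3) 1267.606ms=3/2b +1267.606ms=3/2b
Σ=3b of 3 (71bpm 3/4) — PASS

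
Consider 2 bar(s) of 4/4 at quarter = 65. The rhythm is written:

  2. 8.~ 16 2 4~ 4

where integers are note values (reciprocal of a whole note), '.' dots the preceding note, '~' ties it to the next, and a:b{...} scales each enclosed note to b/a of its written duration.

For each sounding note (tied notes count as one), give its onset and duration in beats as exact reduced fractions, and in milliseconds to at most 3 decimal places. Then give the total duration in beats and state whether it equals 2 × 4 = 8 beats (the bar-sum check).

1) 0.0ms=0b +2769.231ms=3b
2) 2769.231ms=3b +923.077ms=1b
3) 3692.308ms=4b +1846.154ms=2b
4) 5538.462ms=6b +1846.154ms=2b
Σ=8b of 8 (65bpm 4/4) — PASS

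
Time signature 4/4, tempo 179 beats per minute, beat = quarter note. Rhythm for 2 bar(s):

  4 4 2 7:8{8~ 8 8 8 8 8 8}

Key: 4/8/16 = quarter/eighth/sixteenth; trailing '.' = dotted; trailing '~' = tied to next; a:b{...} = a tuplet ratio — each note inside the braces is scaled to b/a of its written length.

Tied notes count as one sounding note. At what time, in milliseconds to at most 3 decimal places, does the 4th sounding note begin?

1. 0.0ms @ 0 + 335.196ms (1)
2. 335.196ms @ 1 + 335.196ms (1)
3. 670.391ms @ 2 + 670.391ms (2)
4. 1340.782ms @ 4 + 383.081ms (8/7)
5. 1723.863ms @ 36/7 + 191.54ms (4/7)
6. 1915.403ms @ 40/7 + 191.54ms (4/7)
7. 2106.943ms @ 44/7 + 191.54ms (4/7)
8. 2298.484ms @ 48/7 + 191.54ms (4/7)
9. 2490.024ms @ 52/7 + 191.54ms (4/7)

note 4 onset = 4b = 1340.782ms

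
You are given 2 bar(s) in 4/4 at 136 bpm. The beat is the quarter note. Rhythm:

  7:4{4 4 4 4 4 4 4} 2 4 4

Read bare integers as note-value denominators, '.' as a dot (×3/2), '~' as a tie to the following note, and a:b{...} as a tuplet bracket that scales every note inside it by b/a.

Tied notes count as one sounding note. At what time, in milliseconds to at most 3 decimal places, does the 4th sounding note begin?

1. 0.0ms @ 0 + 252.101ms (4/7)
2. 252.101ms @ 4/7 + 252.101ms (4/7)
3. 504.202ms @ 8/7 + 252.101ms (4/7)
4. 756.303ms @ 12/7 + 252.101ms (4/7)
5. 1008.403ms @ 16/7 + 252.101ms (4/7)
6. 1260.504ms @ 20/7 + 252.101ms (4/7)
7. 1512.605ms @ 24/7 + 252.101ms (4/7)
8. 1764.706ms @ 4 + 882.353ms (2)
9. 2647.059ms @ 6 + 441.176ms (1)
10. 3088.235ms @ 7 + 441.176ms (1)

note 4 onset = 12/7b = 756.303ms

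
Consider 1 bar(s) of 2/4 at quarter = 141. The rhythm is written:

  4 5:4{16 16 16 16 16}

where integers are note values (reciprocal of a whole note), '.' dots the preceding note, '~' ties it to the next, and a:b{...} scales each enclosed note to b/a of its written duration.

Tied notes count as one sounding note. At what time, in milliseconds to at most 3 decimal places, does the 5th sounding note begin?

note 5 onset = 8/5b = 680.851ms

1. 0.0ms @ 0 + 425.532ms (1)
2. 425.532ms @ 1 + 85.106ms (1/5)
3. 510.638ms @ 6/5 + 85.106ms (1/5)
4. 595.745ms @ 7/5 + 85.106ms (1/5)
5. 680.851ms @ 8/5 + 85.106ms (1/5)
6. 765.957ms @ 9/5 + 85.106ms (1/5)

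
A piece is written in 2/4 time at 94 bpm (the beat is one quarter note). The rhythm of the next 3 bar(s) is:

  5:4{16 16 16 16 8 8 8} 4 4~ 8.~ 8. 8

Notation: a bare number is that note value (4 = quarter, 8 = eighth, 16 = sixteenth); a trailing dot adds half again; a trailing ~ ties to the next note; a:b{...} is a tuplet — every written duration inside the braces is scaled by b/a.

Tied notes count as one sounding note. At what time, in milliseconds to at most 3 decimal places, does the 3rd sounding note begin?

1. 0.0ms @ 0 + 127.66ms (1/5)
2. 127.66ms @ 1/5 + 127.66ms (1/5)
3. 255.319ms @ 2/5 + 127.66ms (1/5)
4. 382.979ms @ 3/5 + 127.66ms (1/5)
5. 510.638ms @ 4/5 + 255.319ms (2/5)
6. 765.957ms @ 6/5 + 255.319ms (2/5)
7. 1021.277ms @ 8/5 + 255.319ms (2/5)
8. 1276.596ms @ 2 + 638.298ms (1)
9. 1914.894ms @ 3 + 1595.745ms (5/2)
10. 3510.638ms @ 11/2 + 319.149ms (1/2)

note 3 onset = 2/5b = 255.319ms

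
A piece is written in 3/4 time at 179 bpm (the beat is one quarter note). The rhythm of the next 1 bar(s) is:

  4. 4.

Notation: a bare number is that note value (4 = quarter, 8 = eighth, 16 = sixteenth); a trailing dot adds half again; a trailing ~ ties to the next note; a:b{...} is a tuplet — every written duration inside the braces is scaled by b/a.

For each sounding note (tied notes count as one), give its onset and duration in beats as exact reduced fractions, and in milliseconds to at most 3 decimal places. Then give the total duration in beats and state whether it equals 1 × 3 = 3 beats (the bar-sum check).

1) 0.0ms=0b +502.793ms=3/2b
2) 502.793ms=3/2b +502.793ms=3/2b
Σ=3b of 3 (179bpm 3/4) — PASS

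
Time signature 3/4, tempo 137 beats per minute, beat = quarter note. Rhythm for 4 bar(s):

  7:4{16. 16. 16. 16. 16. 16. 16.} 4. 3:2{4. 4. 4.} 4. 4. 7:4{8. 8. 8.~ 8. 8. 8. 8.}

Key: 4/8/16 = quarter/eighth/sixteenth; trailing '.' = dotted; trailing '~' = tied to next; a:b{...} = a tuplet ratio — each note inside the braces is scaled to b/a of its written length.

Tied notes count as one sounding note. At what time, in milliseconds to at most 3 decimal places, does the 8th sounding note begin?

note 8 onset = 3/2b = 656.934ms

1. 0.0ms @ 0 + 93.848ms (3/14)
2. 93.848ms @ 3/14 + 93.848ms (3/14)
3. 187.696ms @ 3/7 + 93.848ms (3/14)
4. 281.543ms @ 9/14 + 93.848ms (3/14)
5. 375.391ms @ 6/7 + 93.848ms (3/14)
6. 469.239ms @ 15/14 + 93.848ms (3/14)
7. 563.087ms @ 9/7 + 93.848ms (3/14)
8. 656.934ms @ 3/2 + 656.934ms (3/2)
9. 1313.869ms @ 3 + 437.956ms (1)
10. 1751.825ms @ 4 + 437.956ms (1)
11. 2189.781ms @ 5 + 437.956ms (1)
12. 2627.737ms @ 6 + 656.934ms (3/2)
13. 3284.672ms @ 15/2 + 656.934ms (3/2)
14. 3941.606ms @ 9 + 187.696ms (3/7)
15. 4129.301ms @ 66/7 + 187.696ms (3/7)
16. 4316.997ms @ 69/7 + 375.391ms (6/7)
17. 4692.388ms @ 75/7 + 187.696ms (3/7)
18. 4880.083ms @ 78/7 + 187.696ms (3/7)
19. 5067.779ms @ 81/7 + 187.696ms (3/7)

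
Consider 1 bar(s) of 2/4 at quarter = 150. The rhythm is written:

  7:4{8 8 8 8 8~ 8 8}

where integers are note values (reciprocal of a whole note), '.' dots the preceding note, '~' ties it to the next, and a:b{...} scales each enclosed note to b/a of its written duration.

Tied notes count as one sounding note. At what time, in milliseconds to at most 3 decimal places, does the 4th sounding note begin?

note 4 onset = 6/7b = 342.857ms

1. 0.0ms @ 0 + 114.286ms (2/7)
2. 114.286ms @ 2/7 + 114.286ms (2/7)
3. 228.571ms @ 4/7 + 114.286ms (2/7)
4. 342.857ms @ 6/7 + 114.286ms (2/7)
5. 457.143ms @ 8/7 + 228.571ms (4/7)
6. 685.714ms @ 12/7 + 114.286ms (2/7)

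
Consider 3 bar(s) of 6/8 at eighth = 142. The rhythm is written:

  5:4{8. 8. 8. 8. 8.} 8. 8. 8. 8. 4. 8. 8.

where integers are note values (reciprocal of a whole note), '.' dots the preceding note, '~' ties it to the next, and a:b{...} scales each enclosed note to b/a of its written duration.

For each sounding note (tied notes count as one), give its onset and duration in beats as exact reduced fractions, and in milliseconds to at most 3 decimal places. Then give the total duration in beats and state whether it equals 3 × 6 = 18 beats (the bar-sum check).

1) 0.0ms=0b +507.042ms=6/5b
2) 507.042ms=6/5b +507.042ms=6/5b
3) 1014.085ms=12/5b +507.042ms=6/5b
4) 1521.127ms=18/5b +507.042ms=6/5b
5) 2028.169ms=24/5b +507.042ms=6/5b
6) 2535.211ms=6b +633.803ms=3/2b
7) 3169.014ms=15/2b +633.803ms=3/2b
8) 3802.817ms=9b +633.803ms=3/2b
9) 4436.62ms=21/2b +633.803ms=3/2b
10) 5070.423ms=12b +1267.606ms=3b
11) 6338.028ms=15b +633.803ms=3/2b
12) 6971.831ms=33/2b +633.803ms=3/2b
Σ=18b of 18 (142bpm 6/8) — PASS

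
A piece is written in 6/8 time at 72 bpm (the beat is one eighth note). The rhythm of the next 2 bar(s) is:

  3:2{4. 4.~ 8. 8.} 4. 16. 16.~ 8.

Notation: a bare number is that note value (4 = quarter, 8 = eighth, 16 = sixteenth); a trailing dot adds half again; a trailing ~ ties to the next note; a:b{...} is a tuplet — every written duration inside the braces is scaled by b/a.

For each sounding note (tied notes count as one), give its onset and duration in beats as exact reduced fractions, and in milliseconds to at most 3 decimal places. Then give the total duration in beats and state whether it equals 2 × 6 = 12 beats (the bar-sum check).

1) 0.0ms=0b +1666.667ms=2b
2) 1666.667ms=2b +2500.0ms=3b
3) 4166.667ms=5b +833.333ms=1b
4) 5000.0ms=6b +2500.0ms=3b
5) 7500.0ms=9b +625.0ms=3/4b
6) 8125.0ms=39/4b +1875.0ms=9/4b
Σ=12b of 12 (72bpm 6/8) — PASS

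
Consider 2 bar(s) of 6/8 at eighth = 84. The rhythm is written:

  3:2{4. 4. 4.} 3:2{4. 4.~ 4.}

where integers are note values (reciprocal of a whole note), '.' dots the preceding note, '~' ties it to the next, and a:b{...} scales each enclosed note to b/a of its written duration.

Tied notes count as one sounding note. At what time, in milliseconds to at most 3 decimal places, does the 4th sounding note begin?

note 4 onset = 6b = 4285.714ms

1. 0.0ms @ 0 + 1428.571ms (2)
2. 1428.571ms @ 2 + 1428.571ms (2)
3. 2857.143ms @ 4 + 1428.571ms (2)
4. 4285.714ms @ 6 + 1428.571ms (2)
5. 5714.286ms @ 8 + 2857.143ms (4)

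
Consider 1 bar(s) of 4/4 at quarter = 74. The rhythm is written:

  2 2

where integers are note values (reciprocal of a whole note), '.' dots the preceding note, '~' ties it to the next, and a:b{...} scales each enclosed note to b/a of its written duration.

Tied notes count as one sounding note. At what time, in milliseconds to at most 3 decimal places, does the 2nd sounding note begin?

note 2 onset = 2b = 1621.622ms

1. 0.0ms @ 0 + 1621.622ms (2)
2. 1621.622ms @ 2 + 1621.622ms (2)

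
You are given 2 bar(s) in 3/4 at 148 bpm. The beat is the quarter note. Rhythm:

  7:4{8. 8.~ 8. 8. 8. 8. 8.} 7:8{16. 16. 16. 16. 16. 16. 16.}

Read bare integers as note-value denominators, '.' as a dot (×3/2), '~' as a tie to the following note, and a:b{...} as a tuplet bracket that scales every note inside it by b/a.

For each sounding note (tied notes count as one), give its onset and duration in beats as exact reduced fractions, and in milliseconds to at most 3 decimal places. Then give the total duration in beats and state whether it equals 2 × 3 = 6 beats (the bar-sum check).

1) 0.0ms=0b +173.745ms=3/7b
2) 173.745ms=3/7b +347.49ms=6/7b
3) 521.236ms=9/7b +173.745ms=3/7b
4) 694.981ms=12/7b +173.745ms=3/7b
5) 868.726ms=15/7b +173.745ms=3/7b
6) 1042.471ms=18/7b +173.745ms=3/7b
7) 1216.216ms=3b +173.745ms=3/7b
8) 1389.961ms=24/7b +173.745ms=3/7b
9) 1563.707ms=27/7b +173.745ms=3/7b
10) 1737.452ms=30/7b +173.745ms=3/7b
11) 1911.197ms=33/7b +173.745ms=3/7b
12) 2084.942ms=36/7b +173.745ms=3/7b
13) 2258.687ms=39/7b +173.745ms=3/7b
Σ=6b of 6 (148bpm 3/4) — PASS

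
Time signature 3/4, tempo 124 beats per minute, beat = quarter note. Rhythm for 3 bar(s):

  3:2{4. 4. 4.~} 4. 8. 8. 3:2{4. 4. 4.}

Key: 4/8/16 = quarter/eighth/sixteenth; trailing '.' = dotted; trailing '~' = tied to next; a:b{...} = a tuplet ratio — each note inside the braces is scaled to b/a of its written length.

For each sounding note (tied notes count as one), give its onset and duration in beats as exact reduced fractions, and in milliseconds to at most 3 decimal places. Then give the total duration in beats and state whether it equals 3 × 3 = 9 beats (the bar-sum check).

1) 0.0ms=0b +483.871ms=1b
2) 483.871ms=1b +483.871ms=1b
3) 967.742ms=2b +1209.677ms=5/2b
4) 2177.419ms=9/2b +362.903ms=3/4b
5) 2540.323ms=21/4b +362.903ms=3/4b
6) 2903.226ms=6b +483.871ms=1b
7) 3387.097ms=7b +483.871ms=1b
8) 3870.968ms=8b +483.871ms=1b
Σ=9b of 9 (124bpm 3/4) — PASS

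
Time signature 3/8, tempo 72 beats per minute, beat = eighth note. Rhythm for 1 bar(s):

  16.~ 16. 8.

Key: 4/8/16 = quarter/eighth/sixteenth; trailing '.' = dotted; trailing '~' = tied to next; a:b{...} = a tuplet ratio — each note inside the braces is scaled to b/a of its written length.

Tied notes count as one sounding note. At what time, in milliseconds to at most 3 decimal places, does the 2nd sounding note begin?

note 2 onset = 3/2b = 1250.0ms

1. 0.0ms @ 0 + 1250.0ms (3/2)
2. 1250.0ms @ 3/2 + 1250.0ms (3/2)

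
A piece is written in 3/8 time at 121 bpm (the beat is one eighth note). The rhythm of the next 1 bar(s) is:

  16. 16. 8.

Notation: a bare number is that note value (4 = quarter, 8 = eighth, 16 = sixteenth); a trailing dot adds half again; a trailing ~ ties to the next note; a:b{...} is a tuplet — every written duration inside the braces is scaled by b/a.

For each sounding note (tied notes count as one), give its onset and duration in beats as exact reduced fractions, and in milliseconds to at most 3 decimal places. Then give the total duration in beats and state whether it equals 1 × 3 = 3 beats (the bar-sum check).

1) 0.0ms=0b +371.901ms=3/4b
2) 371.901ms=3/4b +371.901ms=3/4b
3) 743.802ms=3/2b +743.802ms=3/2b
Σ=3b of 3 (121bpm 3/8) — PASS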